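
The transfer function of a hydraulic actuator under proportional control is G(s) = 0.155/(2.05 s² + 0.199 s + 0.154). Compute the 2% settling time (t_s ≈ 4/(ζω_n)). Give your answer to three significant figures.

t_s ≈ 82.4 s

Dividing through by 2.05: denominator becomes s² + 0.09707 s + 0.07512.
So ω_n = √0.07512 = 0.274 rad/s and ζ = 0.09707/(2·0.274) = 0.177.
t_s ≈ 4/(ζω_n) = 82.4 s.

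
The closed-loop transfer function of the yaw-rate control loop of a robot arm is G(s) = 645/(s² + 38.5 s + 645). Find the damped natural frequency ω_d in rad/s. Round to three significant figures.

ω_n = √645 = 25.4 rad/s; ζ = 38.5/(2·25.4) = 0.758.
ω_d = 25.4·√(1 − 0.758²) = 16.6 rad/s.

ω_d ≈ 16.6 rad/s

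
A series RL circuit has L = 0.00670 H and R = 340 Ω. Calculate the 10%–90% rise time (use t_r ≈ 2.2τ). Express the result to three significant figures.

τ = L/R = 0.00670/340 = 0.0000197 s.
t_r ≈ 2.2τ = 0.0000434 s.

t_r ≈ 0.0000434 s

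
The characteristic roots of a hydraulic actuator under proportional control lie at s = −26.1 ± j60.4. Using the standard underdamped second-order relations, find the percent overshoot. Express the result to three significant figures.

%OS ≈ 25.7%

|pole| = ω_n = √(26.1² + 60.4²) = 65.8 rad/s; ζ = cos θ = σ/ω_n = 0.397.
Overshoot: exp(−π·0.397/√(1−0.397²)) = 0.257, i.e. 25.7%.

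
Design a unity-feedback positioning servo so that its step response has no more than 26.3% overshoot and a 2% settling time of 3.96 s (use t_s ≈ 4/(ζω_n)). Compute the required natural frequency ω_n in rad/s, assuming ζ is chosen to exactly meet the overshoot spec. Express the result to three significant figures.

ω_n ≈ 2.58 rad/s

Inverting the overshoot relation: ζ = |ln 0.263|/√(π² + ln²0.263) = 0.391.
From t_s ≈ 4/(ζω_n): ω_n = 4/(ζ·t_s) = 4/(0.391·3.96) = 2.58 rad/s.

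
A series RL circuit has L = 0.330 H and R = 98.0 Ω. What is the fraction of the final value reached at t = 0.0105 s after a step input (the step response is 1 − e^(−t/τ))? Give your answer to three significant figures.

y/y_∞ ≈ 0.956

τ = L/R = 0.330/98.0 = 0.00337 s.
y(t)/y_∞ = 1 − e^(−t/τ) = 1 − e^(−0.0105/0.00337) = 1 − e^(−3.12) = 0.956.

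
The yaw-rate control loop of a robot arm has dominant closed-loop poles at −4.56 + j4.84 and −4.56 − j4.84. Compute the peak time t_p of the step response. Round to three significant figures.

t_p ≈ 0.649 s

t_p = π/ω_d with ω_d = 4.84 (the imaginary part), so t_p = 0.649 s.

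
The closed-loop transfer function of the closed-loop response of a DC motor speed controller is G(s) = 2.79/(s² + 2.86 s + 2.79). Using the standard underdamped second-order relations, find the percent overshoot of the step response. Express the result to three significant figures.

%OS ≈ 0.549%

Matching coefficients with s² + 2ζω_n s + ω_n² gives ω_n² = 2.79 ⇒ ω_n = 1.67 rad/s, and ζ = 2.86/(2ω_n) = 0.856.
%OS = 100·exp(−πζ/√(1−ζ²)) = 0.549%.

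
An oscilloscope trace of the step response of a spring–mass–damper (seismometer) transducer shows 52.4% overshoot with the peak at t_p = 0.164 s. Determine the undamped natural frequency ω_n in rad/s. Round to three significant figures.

From the overshoot, ζ = −ln(OS)/√(π²+ln²(OS)) = 0.201.
t_p = π/ω_d ⇒ ω_d = 19.2 rad/s; then ω_n = ω_d/√(1−ζ²) = 19.6 rad/s.

ω_n ≈ 19.6 rad/s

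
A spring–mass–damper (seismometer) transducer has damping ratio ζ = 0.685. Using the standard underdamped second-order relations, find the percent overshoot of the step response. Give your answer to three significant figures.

%OS ≈ 5.21%

For an underdamped second-order system, %OS = 100·exp(−πζ/√(1−ζ²)).
πζ/√(1−ζ²) = π·0.685/√(1−0.469) = 2.954, so %OS = 100·e^(−2.954) = 5.21%.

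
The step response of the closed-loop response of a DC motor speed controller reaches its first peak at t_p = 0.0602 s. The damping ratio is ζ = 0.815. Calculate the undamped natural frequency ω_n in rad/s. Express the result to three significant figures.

Peak time t_p = π/ω_d, so ω_d = π/t_p = π/0.0602 = 52.2 rad/s.
ω_n = ω_d/√(1−ζ²) = 52.2/√0.336 = 90.1 rad/s.

ω_n ≈ 90.1 rad/s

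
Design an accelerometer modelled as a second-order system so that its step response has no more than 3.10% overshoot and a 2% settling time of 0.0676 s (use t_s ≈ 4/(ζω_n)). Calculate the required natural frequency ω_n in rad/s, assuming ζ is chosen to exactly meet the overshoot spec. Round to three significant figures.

Inverting the overshoot relation: ζ = |ln 0.0310|/√(π² + ln²0.0310) = 0.742.
Then ω_n = 4/(ζ t_s) = 4/(0.742 × 0.0676) = 79.8 rad/s.

ω_n ≈ 79.8 rad/s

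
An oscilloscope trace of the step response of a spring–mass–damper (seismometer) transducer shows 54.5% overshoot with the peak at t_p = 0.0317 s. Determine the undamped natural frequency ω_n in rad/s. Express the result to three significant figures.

ω_n ≈ 101 rad/s

ζ from %OS: ζ = |ln 0.545|/√(π²+ln²0.545) = 0.190.
From t_p = π/ω_d, ω_d = π/0.0317 = 99.1 rad/s, so ω_n = ω_d/√(1−ζ²) = 101 rad/s.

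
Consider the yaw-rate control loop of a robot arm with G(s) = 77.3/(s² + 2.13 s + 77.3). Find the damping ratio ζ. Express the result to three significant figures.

ζ ≈ 0.121

Matching coefficients with s² + 2ζω_n s + ω_n² gives ω_n² = 77.3 ⇒ ω_n = 8.79 rad/s, and ζ = 2.13/(2ω_n) = 0.121.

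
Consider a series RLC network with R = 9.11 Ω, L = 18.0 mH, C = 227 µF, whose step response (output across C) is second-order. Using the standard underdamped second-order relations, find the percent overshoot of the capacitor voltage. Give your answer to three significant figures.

For a series RLC circuit (capacitor voltage as output), ω_n = 1/√(LC) = 1/√(18.0 mH · 227 µF) = 495 rad/s.
ζ = (R/2)·√(C/L) = (9.11/2)·√(227 µF/18.0 mH) = 0.512.
%OS = 100 e^{−πζ/√(1−ζ²)} with ζ = 0.512 gives 15.4%.

%OS ≈ 15.4%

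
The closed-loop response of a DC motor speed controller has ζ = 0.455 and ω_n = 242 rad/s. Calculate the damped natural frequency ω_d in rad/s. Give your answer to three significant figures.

ω_d ≈ 215 rad/s

ω_d = ω_n√(1−ζ²) = 242·√0.793 = 215 rad/s.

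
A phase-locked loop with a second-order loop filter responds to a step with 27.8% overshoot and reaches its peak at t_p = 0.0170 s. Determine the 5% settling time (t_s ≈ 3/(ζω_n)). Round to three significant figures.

The overshoot fixes ζ = −ln(OS)/√(π²+ln²(OS)) = 0.377.
t_p = π/ω_d ⇒ ω_d = 185 rad/s; then ω_n = ω_d/√(1−ζ²) = 200 rad/s.
t_s ≈ 3/(ζω_n) = 3/(0.377·200) = 0.0398 s.

t_s ≈ 0.0398 s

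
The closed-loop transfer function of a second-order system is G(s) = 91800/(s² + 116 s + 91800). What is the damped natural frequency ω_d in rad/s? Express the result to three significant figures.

ω_n = √91800 = 303 rad/s; ζ = 116/(2·303) = 0.191.
ω_d = 303·√(1 − 0.191²) = 297 rad/s.

ω_d ≈ 297 rad/s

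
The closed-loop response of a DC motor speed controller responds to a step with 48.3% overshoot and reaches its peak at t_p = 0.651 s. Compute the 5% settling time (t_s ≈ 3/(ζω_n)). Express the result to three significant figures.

t_s ≈ 2.68 s

From the overshoot, ζ = −ln(OS)/√(π²+ln²(OS)) = 0.226.
From t_p = π/ω_d, ω_d = π/0.651 = 4.83 rad/s, so ω_n = ω_d/√(1−ζ²) = 4.95 rad/s.
t_s ≈ 3/(ζω_n) = 3/(0.226·4.95) = 2.68 s.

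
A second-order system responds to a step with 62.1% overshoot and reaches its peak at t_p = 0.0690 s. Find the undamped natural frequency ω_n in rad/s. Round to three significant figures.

The overshoot fixes ζ = −ln(OS)/√(π²+ln²(OS)) = 0.150.
From t_p = π/ω_d, ω_d = π/0.0690 = 45.5 rad/s, so ω_n = ω_d/√(1−ζ²) = 46.1 rad/s.

ω_n ≈ 46.1 rad/s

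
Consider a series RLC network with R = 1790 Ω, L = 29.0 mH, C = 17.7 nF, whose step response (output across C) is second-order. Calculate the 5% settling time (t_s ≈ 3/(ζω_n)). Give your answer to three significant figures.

t_s ≈ 0.0000972 s

For a series RLC circuit (capacitor voltage as output), ω_n = 1/√(LC) = 1/√(29.0 mH · 17.7 nF) = 44100 rad/s.
ζ = (R/2)·√(C/L) = (1790/2)·√(17.7 nF/29.0 mH) = 0.699.
t_s ≈ 3/(ζω_n) = 0.0000972 s.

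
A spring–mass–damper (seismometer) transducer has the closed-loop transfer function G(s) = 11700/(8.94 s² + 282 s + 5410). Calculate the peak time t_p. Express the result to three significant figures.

Dividing through by 8.94: denominator becomes s² + 31.54 s + 605.1.
So ω_n = √605.1 = 24.6 rad/s and ζ = 31.54/(2·24.6) = 0.641.
The damped frequency ω_d = ω_n√(1−ζ²) = 18.9 rad/s. t_p = π/ω_d = 0.166 s.

t_p ≈ 0.166 s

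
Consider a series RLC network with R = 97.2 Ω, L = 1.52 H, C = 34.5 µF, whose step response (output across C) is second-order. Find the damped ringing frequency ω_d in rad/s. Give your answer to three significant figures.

For a series RLC circuit (capacitor voltage as output), ω_n = 1/√(LC) = 1/√(1.52 H · 34.5 µF) = 138 rad/s.
ζ = (R/2)·√(C/L) = (97.2/2)·√(34.5 µF/1.52 H) = 0.232.
ω_d = ω_n√(1−ζ²) = 134 rad/s.

ω_d ≈ 134 rad/s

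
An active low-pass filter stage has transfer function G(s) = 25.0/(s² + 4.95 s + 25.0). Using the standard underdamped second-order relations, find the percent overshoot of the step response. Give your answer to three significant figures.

ω_n = √25.0 = 5.00 rad/s; ζ = 4.95/(2·5.00) = 0.495.
%OS = 100·exp(−πζ/√(1−ζ²)) = 16.7%.

%OS ≈ 16.7%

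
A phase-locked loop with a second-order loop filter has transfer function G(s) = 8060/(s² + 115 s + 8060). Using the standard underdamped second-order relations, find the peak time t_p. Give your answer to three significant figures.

t_p ≈ 0.0456 s

ω_n = √8060 = 89.8 rad/s; ζ = 115/(2·89.8) = 0.640.
The damped frequency ω_d = ω_n√(1−ζ²) = 68.9 rad/s. Then t_p = π/ω_d = 0.0456 s.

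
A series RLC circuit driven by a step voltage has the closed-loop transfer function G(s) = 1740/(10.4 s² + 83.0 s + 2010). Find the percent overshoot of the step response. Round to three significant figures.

Dividing through by 10.4: denominator becomes s² + 7.981 s + 193.3.
So ω_n = √193.3 = 13.9 rad/s and ζ = 7.981/(2·13.9) = 0.287.
Overshoot: exp(−π·0.287/√(1−0.287²)) = 0.390, i.e. 39.0%.

%OS ≈ 39.0%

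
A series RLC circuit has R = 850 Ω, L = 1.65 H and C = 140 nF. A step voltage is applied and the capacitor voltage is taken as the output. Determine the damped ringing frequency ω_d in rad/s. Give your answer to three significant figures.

For a series RLC circuit (capacitor voltage as output), ω_n = 1/√(LC) = 1/√(1.65 H · 140 nF) = 2080 rad/s.
ζ = (R/2)·√(C/L) = (850/2)·√(140 nF/1.65 H) = 0.124.
The damped frequency ω_d = ω_n√(1−ζ²) = 2060 rad/s.

ω_d ≈ 2060 rad/s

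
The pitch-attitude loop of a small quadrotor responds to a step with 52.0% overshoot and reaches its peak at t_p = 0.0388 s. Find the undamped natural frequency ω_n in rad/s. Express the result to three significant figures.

From the overshoot, ζ = −ln(OS)/√(π²+ln²(OS)) = 0.204.
t_p = π/ω_d ⇒ ω_d = 81.0 rad/s; then ω_n = ω_d/√(1−ζ²) = 82.7 rad/s.

ω_n ≈ 82.7 rad/s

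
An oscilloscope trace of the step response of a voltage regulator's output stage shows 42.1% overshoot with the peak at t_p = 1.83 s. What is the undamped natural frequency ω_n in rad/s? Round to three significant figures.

The overshoot fixes ζ = −ln(OS)/√(π²+ln²(OS)) = 0.265.
t_p = π/ω_d ⇒ ω_d = 1.72 rad/s; then ω_n = ω_d/√(1−ζ²) = 1.78 rad/s.

ω_n ≈ 1.78 rad/s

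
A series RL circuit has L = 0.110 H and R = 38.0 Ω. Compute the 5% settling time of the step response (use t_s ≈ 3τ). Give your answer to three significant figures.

t_s ≈ 0.00868 s

τ = L/R = 0.110/38.0 = 0.00289 s.
t_s ≈ 3τ = 0.00868 s.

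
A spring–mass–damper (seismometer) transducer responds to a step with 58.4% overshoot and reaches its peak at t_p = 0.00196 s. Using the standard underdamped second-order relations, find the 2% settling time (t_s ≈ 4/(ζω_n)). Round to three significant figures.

ζ from %OS: ζ = |ln 0.584|/√(π²+ln²0.584) = 0.169.
From t_p = π/ω_d, ω_d = π/0.00196 = 1600 rad/s, so ω_n = ω_d/√(1−ζ²) = 1630 rad/s.
t_s ≈ 4/(ζω_n) = 4/(0.169·1630) = 0.0146 s.

t_s ≈ 0.0146 s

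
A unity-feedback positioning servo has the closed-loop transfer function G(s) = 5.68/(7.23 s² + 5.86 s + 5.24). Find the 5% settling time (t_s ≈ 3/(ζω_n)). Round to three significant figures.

t_s ≈ 7.40 s

Dividing through by 7.23: denominator becomes s² + 0.8105 s + 0.7248.
So ω_n = √0.7248 = 0.851 rad/s and ζ = 0.8105/(2·0.851) = 0.476.
t_s ≈ 3/(ζω_n) = 7.40 s.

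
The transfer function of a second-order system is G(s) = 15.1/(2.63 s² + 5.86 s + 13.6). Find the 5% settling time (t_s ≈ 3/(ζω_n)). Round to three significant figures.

Dividing through by 2.63: denominator becomes s² + 2.228 s + 5.171.
So ω_n = √5.171 = 2.27 rad/s and ζ = 2.228/(2·2.27) = 0.490.
t_s ≈ 3/(ζω_n) = 2.69 s.

t_s ≈ 2.69 s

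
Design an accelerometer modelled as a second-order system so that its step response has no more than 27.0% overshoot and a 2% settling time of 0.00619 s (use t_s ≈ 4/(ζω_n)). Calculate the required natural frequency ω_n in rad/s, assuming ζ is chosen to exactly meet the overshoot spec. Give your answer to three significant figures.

ω_n ≈ 1680 rad/s

ζ = −ln(OS)/√(π² + (ln OS)²). With OS = 0.270, ln OS = −1.309 and ζ = 1.309/3.404 = 0.385.
From t_s ≈ 4/(ζω_n): ω_n = 4/(ζ·t_s) = 4/(0.385·0.00619) = 1680 rad/s.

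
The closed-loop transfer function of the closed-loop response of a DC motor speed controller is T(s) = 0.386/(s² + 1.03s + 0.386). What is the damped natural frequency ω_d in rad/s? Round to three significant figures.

ω_d ≈ 0.348 rad/s

Matching coefficients with s² + 2ζω_n s + ω_n² gives ω_n² = 0.386 ⇒ ω_n = 0.621 rad/s, and ζ = 1.03/(2ω_n) = 0.829.
ω_d = ω_n√(1−ζ²) = 0.348 rad/s.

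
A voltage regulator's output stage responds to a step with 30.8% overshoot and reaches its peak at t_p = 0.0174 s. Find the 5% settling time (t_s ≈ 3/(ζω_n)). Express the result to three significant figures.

The overshoot fixes ζ = −ln(OS)/√(π²+ln²(OS)) = 0.351.
From t_p = π/ω_d, ω_d = π/0.0174 = 181 rad/s, so ω_n = ω_d/√(1−ζ²) = 193 rad/s.
t_s ≈ 3/(ζω_n) = 3/(0.351·193) = 0.0443 s.

t_s ≈ 0.0443 s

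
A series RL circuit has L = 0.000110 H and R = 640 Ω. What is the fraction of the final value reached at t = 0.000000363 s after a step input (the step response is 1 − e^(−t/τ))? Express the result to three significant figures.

τ = L/R = 0.000110/640 = 0.000000172 s.
y(t)/y_∞ = 1 − e^(−t/τ) = 1 − e^(−0.000000363/0.000000172) = 1 − e^(−2.11) = 0.879.

y/y_∞ ≈ 0.879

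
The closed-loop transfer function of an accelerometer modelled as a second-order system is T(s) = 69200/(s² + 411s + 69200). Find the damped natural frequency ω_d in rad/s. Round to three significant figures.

Matching coefficients with s² + 2ζω_n s + ω_n² gives ω_n² = 69200 ⇒ ω_n = 263 rad/s, and ζ = 411/(2ω_n) = 0.781.
ω_d = ω_n√(1−ζ²) = 164 rad/s.

ω_d ≈ 164 rad/s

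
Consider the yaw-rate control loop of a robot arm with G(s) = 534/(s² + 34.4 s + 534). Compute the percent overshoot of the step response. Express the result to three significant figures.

%OS ≈ 3.02%

Matching coefficients with s² + 2ζω_n s + ω_n² gives ω_n² = 534 ⇒ ω_n = 23.1 rad/s, and ζ = 34.4/(2ω_n) = 0.744.
%OS = 100·exp(−πζ/√(1−ζ²)) = 3.02%.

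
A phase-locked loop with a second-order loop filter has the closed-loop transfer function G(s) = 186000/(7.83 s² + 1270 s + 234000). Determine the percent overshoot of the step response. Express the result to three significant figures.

Dividing through by 7.83: denominator becomes s² + 162.2 s + 29890.
So ω_n = √29890 = 173 rad/s and ζ = 162.2/(2·173) = 0.469.
%OS = 100·exp(−πζ/√(1−ζ²)) = 18.8%.

%OS ≈ 18.8%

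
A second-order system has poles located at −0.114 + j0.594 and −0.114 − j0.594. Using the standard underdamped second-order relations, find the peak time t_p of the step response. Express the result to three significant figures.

t_p ≈ 5.29 s

t_p = π/ω_d with ω_d = 0.594 (the imaginary part), so t_p = 5.29 s.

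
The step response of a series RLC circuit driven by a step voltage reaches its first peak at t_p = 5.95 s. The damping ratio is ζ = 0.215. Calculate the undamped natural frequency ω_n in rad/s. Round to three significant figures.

Peak time t_p = π/ω_d, so ω_d = π/t_p = π/5.95 = 0.528 rad/s.
ω_n = ω_d/√(1−ζ²) = 0.528/√0.954 = 0.541 rad/s.

ω_n ≈ 0.541 rad/s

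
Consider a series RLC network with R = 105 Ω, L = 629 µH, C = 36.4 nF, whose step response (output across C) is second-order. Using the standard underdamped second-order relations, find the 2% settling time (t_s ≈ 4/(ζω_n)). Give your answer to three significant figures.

t_s ≈ 0.0000479 s

For a series RLC circuit (capacitor voltage as output), ω_n = 1/√(LC) = 1/√(629 µH · 36.4 nF) = 209000 rad/s.
ζ = (R/2)·√(C/L) = (105/2)·√(36.4 nF/629 µH) = 0.399.
t_s ≈ 4/(ζω_n) = 0.0000479 s.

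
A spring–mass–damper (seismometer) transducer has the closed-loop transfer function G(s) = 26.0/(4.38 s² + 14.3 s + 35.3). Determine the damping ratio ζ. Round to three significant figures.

Dividing through by 4.38: denominator becomes s² + 3.265 s + 8.059.
So ω_n = √8.059 = 2.84 rad/s and ζ = 3.265/(2·2.84) = 0.575.

ζ ≈ 0.575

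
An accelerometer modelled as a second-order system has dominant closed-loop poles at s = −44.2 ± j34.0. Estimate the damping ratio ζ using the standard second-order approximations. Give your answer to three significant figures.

ζ ≈ 0.793

The poles are at −σ ± jω_d with σ = 44.2 and ω_d = 34.0, so ω_n = √(σ²+ω_d²) = 55.8 rad/s and ζ = σ/ω_n = 0.793.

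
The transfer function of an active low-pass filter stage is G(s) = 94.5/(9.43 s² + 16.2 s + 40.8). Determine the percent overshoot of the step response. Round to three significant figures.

%OS ≈ 24.1%

Dividing through by 9.43: denominator becomes s² + 1.718 s + 4.327.
So ω_n = √4.327 = 2.08 rad/s and ζ = 1.718/(2·2.08) = 0.413.
%OS = 100 e^{−πζ/√(1−ζ²)} with ζ = 0.413 gives 24.1%.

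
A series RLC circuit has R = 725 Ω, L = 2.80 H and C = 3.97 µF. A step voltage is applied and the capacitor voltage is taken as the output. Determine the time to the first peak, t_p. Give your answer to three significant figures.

For a series RLC circuit (capacitor voltage as output), ω_n = 1/√(LC) = 1/√(2.80 H · 3.97 µF) = 300 rad/s.
ζ = (R/2)·√(C/L) = (725/2)·√(3.97 µF/2.80 H) = 0.432.
The damped frequency ω_d = ω_n√(1−ζ²) = 271 rad/s. t_p = π/ω_d = 0.0116 s.

t_p ≈ 0.0116 s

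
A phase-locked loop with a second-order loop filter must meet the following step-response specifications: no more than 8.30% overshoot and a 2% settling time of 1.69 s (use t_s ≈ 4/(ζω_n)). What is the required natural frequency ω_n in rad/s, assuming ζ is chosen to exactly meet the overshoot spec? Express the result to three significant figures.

ζ = −ln(OS)/√(π² + (ln OS)²). With OS = 0.0830, ln OS = −2.489 and ζ = 2.489/4.008 = 0.621.
From t_s ≈ 4/(ζω_n): ω_n = 4/(ζ·t_s) = 4/(0.621·1.69) = 3.81 rad/s.

ω_n ≈ 3.81 rad/s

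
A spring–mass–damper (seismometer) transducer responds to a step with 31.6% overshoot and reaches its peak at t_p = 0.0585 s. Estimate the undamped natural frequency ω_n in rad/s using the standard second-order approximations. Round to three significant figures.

ω_n ≈ 57.2 rad/s

From the overshoot, ζ = −ln(OS)/√(π²+ln²(OS)) = 0.344.
t_p = π/ω_d ⇒ ω_d = 53.7 rad/s; then ω_n = ω_d/√(1−ζ²) = 57.2 rad/s.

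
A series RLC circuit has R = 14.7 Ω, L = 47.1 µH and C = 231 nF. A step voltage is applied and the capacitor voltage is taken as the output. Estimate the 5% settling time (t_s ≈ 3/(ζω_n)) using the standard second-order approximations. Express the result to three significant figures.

For a series RLC circuit (capacitor voltage as output), ω_n = 1/√(LC) = 1/√(47.1 µH · 231 nF) = 303000 rad/s.
ζ = (R/2)·√(C/L) = (14.7/2)·√(231 nF/47.1 µH) = 0.515.
t_s ≈ 3/(ζω_n) = 0.0000192 s.

t_s ≈ 0.0000192 s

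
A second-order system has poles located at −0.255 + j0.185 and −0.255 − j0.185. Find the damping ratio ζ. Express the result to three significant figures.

ζ ≈ 0.809

With σ = 0.255, ω_d = 0.185: ω_n = √(σ²+ω_d²) = 0.315 rad/s, ζ = σ/ω_n = 0.809.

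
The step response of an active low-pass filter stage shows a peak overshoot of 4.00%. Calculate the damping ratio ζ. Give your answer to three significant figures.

ζ ≈ 0.716

Inverting the overshoot relation: ζ = |ln 0.0400|/√(π² + ln²0.0400) = 0.716.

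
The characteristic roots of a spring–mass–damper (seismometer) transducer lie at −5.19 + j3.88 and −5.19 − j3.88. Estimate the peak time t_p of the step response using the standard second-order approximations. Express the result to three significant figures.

t_p ≈ 0.810 s

t_p = π/ω_d with ω_d = 3.88 (the imaginary part), so t_p = 0.810 s.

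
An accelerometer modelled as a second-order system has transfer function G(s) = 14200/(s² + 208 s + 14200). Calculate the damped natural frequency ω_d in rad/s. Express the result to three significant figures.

ω_n = √14200 = 119 rad/s; ζ = 208/(2·119) = 0.873.
ω_d = 119·√(1 − 0.873²) = 58.2 rad/s.

ω_d ≈ 58.2 rad/s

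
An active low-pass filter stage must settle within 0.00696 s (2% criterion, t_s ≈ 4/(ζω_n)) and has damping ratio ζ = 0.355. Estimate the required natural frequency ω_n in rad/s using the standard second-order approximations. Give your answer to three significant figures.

ω_n ≈ 1620 rad/s

Rearranging t_s ≈ 4/(ζω_n) gives ω_n = 4/(ζ·t_s) = 4/(0.355 × 0.00696) = 1620 rad/s.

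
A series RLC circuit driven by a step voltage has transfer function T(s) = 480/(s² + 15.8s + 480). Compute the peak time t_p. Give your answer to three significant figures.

t_p ≈ 0.154 s

Matching coefficients with s² + 2ζω_n s + ω_n² gives ω_n² = 480 ⇒ ω_n = 21.9 rad/s, and ζ = 15.8/(2ω_n) = 0.361.
The damped frequency ω_d = ω_n√(1−ζ²) = 20.4 rad/s. Then t_p = π/ω_d = 0.154 s.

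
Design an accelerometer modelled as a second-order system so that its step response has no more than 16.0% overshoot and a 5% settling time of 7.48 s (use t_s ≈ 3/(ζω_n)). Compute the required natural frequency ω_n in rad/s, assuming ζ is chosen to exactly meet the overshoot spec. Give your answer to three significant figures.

ω_n ≈ 0.796 rad/s

Inverting the overshoot relation: ζ = |ln 0.160|/√(π² + ln²0.160) = 0.504.
From t_s ≈ 3/(ζω_n): ω_n = 3/(ζ·t_s) = 3/(0.504·7.48) = 0.796 rad/s.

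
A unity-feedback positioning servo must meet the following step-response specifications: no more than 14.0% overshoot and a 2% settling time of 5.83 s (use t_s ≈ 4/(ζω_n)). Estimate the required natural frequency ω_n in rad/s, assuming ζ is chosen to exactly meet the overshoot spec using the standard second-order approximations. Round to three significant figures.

ω_n ≈ 1.29 rad/s

Inverting the overshoot relation: ζ = |ln 0.140|/√(π² + ln²0.140) = 0.531.
From t_s ≈ 4/(ζω_n): ω_n = 4/(ζ·t_s) = 4/(0.531·5.83) = 1.29 rad/s.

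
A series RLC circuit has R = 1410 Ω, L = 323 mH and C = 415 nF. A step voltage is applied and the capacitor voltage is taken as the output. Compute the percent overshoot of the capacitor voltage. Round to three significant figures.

%OS ≈ 1.54%

For a series RLC circuit (capacitor voltage as output), ω_n = 1/√(LC) = 1/√(323 mH · 415 nF) = 2730 rad/s.
ζ = (R/2)·√(C/L) = (1410/2)·√(415 nF/323 mH) = 0.799.
%OS = 100·exp(−πζ/√(1−ζ²)) = 1.54%.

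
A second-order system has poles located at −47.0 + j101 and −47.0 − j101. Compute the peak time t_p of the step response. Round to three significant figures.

t_p = π/ω_d with ω_d = 101 (the imaginary part), so t_p = 0.0311 s.

t_p ≈ 0.0311 s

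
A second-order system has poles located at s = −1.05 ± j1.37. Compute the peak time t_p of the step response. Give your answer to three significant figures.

t_p ≈ 2.29 s

t_p = π/ω_d with ω_d = 1.37 (the imaginary part), so t_p = 2.29 s.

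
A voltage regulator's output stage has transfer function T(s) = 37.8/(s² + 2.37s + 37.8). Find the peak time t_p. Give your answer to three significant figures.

t_p ≈ 0.521 s

Comparing the denominator to s² + 2ζω_n s + ω_n²: ω_n = √37.8 = 6.15 rad/s, and 2ζω_n = 2.37 so ζ = 2.37/(2·6.15) = 0.193.
ω_d = ω_n√(1−ζ²) = 6.03 rad/s. Then t_p = π/ω_d = 0.521 s.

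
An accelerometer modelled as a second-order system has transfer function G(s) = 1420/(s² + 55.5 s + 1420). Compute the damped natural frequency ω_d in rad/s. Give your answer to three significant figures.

ω_d ≈ 25.5 rad/s

Matching coefficients with s² + 2ζω_n s + ω_n² gives ω_n² = 1420 ⇒ ω_n = 37.7 rad/s, and ζ = 55.5/(2ω_n) = 0.736.
ω_d = 37.7·√(1 − 0.736²) = 25.5 rad/s.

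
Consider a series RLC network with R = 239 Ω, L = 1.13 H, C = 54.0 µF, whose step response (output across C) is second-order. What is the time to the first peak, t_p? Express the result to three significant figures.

t_p ≈ 0.0435 s

For a series RLC circuit (capacitor voltage as output), ω_n = 1/√(LC) = 1/√(1.13 H · 54.0 µF) = 128 rad/s.
ζ = (R/2)·√(C/L) = (239/2)·√(54.0 µF/1.13 H) = 0.826.
The damped frequency ω_d = ω_n√(1−ζ²) = 72.1 rad/s. t_p = π/ω_d = 0.0435 s.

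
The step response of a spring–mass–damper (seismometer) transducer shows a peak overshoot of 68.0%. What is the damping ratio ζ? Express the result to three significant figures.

ζ ≈ 0.122

From %OS = 100·exp(−πζ/√(1−ζ²)), invert to get ζ = −ln(OS)/√(π² + ln²(OS)) with OS = 0.680.
−ln 0.680 = 0.3857, so ζ = 0.3857/√(π² + 0.1487) = 0.122.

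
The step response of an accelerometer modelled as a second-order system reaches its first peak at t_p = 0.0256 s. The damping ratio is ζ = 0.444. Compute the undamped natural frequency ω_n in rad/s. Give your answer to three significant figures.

Peak time t_p = π/ω_d, so ω_d = π/t_p = π/0.0256 = 123 rad/s.
ω_n = ω_d/√(1−ζ²) = 123/√0.803 = 137 rad/s.

ω_n ≈ 137 rad/s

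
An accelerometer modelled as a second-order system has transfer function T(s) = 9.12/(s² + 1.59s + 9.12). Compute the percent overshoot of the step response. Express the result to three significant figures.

%OS ≈ 42.4%

Comparing the denominator to s² + 2ζω_n s + ω_n²: ω_n = √9.12 = 3.02 rad/s, and 2ζω_n = 1.59 so ζ = 1.59/(2·3.02) = 0.263.
%OS = 100 e^{−πζ/√(1−ζ²)} with ζ = 0.263 gives 42.4%.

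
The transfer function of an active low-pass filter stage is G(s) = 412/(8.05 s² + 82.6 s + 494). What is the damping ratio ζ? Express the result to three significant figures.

ζ ≈ 0.655

Dividing through by 8.05: denominator becomes s² + 10.26 s + 61.37.
So ω_n = √61.37 = 7.83 rad/s and ζ = 10.26/(2·7.83) = 0.655.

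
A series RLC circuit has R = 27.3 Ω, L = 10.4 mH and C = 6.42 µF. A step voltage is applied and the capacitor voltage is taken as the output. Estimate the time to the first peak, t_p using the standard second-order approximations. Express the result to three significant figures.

For a series RLC circuit (capacitor voltage as output), ω_n = 1/√(LC) = 1/√(10.4 mH · 6.42 µF) = 3870 rad/s.
ζ = (R/2)·√(C/L) = (27.3/2)·√(6.42 µF/10.4 mH) = 0.339.
ω_d = ω_n√(1−ζ²) = 3640 rad/s. t_p = π/ω_d = 0.000863 s.

t_p ≈ 0.000863 s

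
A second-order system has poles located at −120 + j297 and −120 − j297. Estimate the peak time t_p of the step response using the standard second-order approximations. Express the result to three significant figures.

t_p ≈ 0.0106 s

t_p = π/ω_d with ω_d = 297 (the imaginary part), so t_p = 0.0106 s.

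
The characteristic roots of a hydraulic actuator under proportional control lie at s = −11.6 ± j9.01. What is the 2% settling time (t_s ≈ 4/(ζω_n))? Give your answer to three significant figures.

t_s ≈ 0.345 s

For poles at −σ ± jω_d, ζω_n = σ = 11.6, so t_s ≈ 4/σ = 0.345 s.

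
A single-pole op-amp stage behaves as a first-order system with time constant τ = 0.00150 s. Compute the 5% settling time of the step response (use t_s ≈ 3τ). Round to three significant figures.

t_s ≈ 3τ = 0.00450 s.

t_s ≈ 0.00450 s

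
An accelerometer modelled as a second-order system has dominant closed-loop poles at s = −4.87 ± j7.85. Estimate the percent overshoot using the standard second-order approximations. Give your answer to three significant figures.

%OS ≈ 14.2%

With σ = 4.87, ω_d = 7.85: ω_n = √(σ²+ω_d²) = 9.24 rad/s, ζ = σ/ω_n = 0.527.
Overshoot: exp(−π·0.527/√(1−0.527²)) = 0.142, i.e. 14.2%.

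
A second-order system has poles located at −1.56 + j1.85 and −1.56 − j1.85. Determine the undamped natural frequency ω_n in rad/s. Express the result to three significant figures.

With σ = 1.56, ω_d = 1.85: ω_n = √(σ²+ω_d²) = 2.42 rad/s, ζ = σ/ω_n = 0.645.

ω_n ≈ 2.42 rad/s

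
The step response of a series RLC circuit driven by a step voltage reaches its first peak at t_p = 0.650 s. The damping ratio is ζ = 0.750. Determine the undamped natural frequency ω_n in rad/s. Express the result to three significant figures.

ω_n ≈ 7.31 rad/s

Peak time t_p = π/ω_d, so ω_d = π/t_p = π/0.650 = 4.83 rad/s.
ω_n = ω_d/√(1−ζ²) = 4.83/√0.438 = 7.31 rad/s.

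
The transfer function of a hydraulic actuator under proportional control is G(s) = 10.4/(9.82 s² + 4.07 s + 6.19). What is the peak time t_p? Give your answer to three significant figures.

t_p ≈ 4.10 s

Dividing through by 9.82: denominator becomes s² + 0.4145 s + 0.6303.
So ω_n = √0.6303 = 0.794 rad/s and ζ = 0.4145/(2·0.794) = 0.261.
The damped frequency ω_d = ω_n√(1−ζ²) = 0.766 rad/s. t_p = π/ω_d = 4.10 s.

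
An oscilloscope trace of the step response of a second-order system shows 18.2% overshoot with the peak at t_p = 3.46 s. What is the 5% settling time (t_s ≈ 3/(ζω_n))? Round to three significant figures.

The overshoot fixes ζ = −ln(OS)/√(π²+ln²(OS)) = 0.477.
t_p = π/ω_d ⇒ ω_d = 0.908 rad/s; then ω_n = ω_d/√(1−ζ²) = 1.03 rad/s.
t_s ≈ 3/(ζω_n) = 3/(0.477·1.03) = 6.09 s.

t_s ≈ 6.09 s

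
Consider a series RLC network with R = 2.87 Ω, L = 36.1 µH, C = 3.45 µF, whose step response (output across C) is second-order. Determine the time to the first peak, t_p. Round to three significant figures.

t_p ≈ 0.0000391 s

For a series RLC circuit (capacitor voltage as output), ω_n = 1/√(LC) = 1/√(36.1 µH · 3.45 µF) = 89600 rad/s.
ζ = (R/2)·√(C/L) = (2.87/2)·√(3.45 µF/36.1 µH) = 0.444.
The damped frequency ω_d = ω_n√(1−ζ²) = 80300 rad/s. t_p = π/ω_d = 0.0000391 s.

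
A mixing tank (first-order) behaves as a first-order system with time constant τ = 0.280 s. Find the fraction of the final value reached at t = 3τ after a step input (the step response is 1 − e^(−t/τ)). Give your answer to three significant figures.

y/y_∞ ≈ 0.950

y(t)/y_∞ = 1 − e^(−t/τ) = 1 − e^(−3) = 1 − e^(−3.00) = 0.950.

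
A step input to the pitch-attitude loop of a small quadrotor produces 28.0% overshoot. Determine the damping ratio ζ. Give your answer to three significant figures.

Inverting the overshoot relation: ζ = |ln 0.280|/√(π² + ln²0.280) = 0.376.

ζ ≈ 0.376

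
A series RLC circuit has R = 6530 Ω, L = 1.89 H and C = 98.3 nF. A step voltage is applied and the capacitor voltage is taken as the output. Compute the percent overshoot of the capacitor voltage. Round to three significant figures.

%OS ≈ 3.01%

For a series RLC circuit (capacitor voltage as output), ω_n = 1/√(LC) = 1/√(1.89 H · 98.3 nF) = 2320 rad/s.
ζ = (R/2)·√(C/L) = (6530/2)·√(98.3 nF/1.89 H) = 0.745.
Overshoot: exp(−π·0.745/√(1−0.745²)) = 0.0301, i.e. 3.01%.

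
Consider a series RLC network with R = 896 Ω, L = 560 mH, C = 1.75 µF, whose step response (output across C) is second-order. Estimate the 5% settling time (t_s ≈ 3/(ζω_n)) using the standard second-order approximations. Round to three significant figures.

t_s ≈ 0.00375 s

For a series RLC circuit (capacitor voltage as output), ω_n = 1/√(LC) = 1/√(560 mH · 1.75 µF) = 1010 rad/s.
ζ = (R/2)·√(C/L) = (896/2)·√(1.75 µF/560 mH) = 0.792.
t_s ≈ 3/(ζω_n) = 0.00375 s.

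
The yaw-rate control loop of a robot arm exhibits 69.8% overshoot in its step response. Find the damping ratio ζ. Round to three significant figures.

ζ ≈ 0.114

Inverting the overshoot relation: ζ = |ln 0.698|/√(π² + ln²0.698) = 0.114.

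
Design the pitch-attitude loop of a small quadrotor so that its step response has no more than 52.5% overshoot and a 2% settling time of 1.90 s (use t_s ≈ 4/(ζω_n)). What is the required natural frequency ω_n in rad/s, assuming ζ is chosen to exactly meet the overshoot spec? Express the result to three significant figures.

ω_n ≈ 10.5 rad/s

Inverting the overshoot relation: ζ = |ln 0.525|/√(π² + ln²0.525) = 0.201.
From t_s ≈ 4/(ζω_n): ω_n = 4/(ζ·t_s) = 4/(0.201·1.90) = 10.5 rad/s.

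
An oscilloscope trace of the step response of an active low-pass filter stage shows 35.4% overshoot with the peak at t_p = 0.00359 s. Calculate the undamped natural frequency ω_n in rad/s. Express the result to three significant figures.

The overshoot fixes ζ = −ln(OS)/√(π²+ln²(OS)) = 0.314.
From t_p = π/ω_d, ω_d = π/0.00359 = 875 rad/s, so ω_n = ω_d/√(1−ζ²) = 922 rad/s.

ω_n ≈ 922 rad/s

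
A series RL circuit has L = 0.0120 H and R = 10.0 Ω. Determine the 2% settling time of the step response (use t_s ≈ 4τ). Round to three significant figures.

t_s ≈ 0.00480 s

τ = L/R = 0.0120/10.0 = 0.00120 s.
t_s ≈ 4τ = 0.00480 s.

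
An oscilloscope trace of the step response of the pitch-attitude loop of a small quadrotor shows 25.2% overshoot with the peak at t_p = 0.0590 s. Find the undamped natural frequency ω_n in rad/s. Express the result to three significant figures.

ζ from %OS: ζ = |ln 0.252|/√(π²+ln²0.252) = 0.402.
From t_p = π/ω_d, ω_d = π/0.0590 = 53.2 rad/s, so ω_n = ω_d/√(1−ζ²) = 58.1 rad/s.

ω_n ≈ 58.1 rad/s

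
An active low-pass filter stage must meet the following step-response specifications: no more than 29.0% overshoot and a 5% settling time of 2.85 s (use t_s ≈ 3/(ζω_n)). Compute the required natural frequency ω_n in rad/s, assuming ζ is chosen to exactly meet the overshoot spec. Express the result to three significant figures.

ω_n ≈ 2.87 rad/s

ζ = −ln(OS)/√(π² + (ln OS)²). With OS = 0.290, ln OS = −1.238 and ζ = 1.238/3.377 = 0.367.
From t_s ≈ 3/(ζω_n): ω_n = 3/(ζ·t_s) = 3/(0.367·2.85) = 2.87 rad/s.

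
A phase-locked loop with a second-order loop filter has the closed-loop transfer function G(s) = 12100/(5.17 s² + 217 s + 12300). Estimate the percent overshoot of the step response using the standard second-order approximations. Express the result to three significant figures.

Dividing through by 5.17: denominator becomes s² + 41.97 s + 2379.
So ω_n = √2379 = 48.8 rad/s and ζ = 41.97/(2·48.8) = 0.430.
Overshoot: exp(−π·0.430/√(1−0.430²)) = 0.224, i.e. 22.4%.

%OS ≈ 22.4%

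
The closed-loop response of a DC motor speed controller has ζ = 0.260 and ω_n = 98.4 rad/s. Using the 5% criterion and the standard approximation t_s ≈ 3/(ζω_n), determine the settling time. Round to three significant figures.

t_s ≈ 3/(ζω_n) = 3/(0.260 × 98.4) = 0.117 s.

t_s ≈ 0.117 s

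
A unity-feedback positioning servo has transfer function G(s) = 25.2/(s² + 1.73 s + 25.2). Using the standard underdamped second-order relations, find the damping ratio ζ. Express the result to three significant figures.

ζ ≈ 0.172

Matching coefficients with s² + 2ζω_n s + ω_n² gives ω_n² = 25.2 ⇒ ω_n = 5.02 rad/s, and ζ = 1.73/(2ω_n) = 0.172.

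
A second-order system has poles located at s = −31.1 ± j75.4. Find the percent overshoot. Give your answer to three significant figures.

%OS ≈ 27.4%

With σ = 31.1, ω_d = 75.4: ω_n = √(σ²+ω_d²) = 81.6 rad/s, ζ = σ/ω_n = 0.381.
%OS = 100 e^{−πζ/√(1−ζ²)} with ζ = 0.381 gives 27.4%.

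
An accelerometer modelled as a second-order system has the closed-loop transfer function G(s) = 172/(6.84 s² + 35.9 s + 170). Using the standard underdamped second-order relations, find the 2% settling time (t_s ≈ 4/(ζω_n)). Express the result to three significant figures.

t_s ≈ 1.52 s

Dividing through by 6.84: denominator becomes s² + 5.249 s + 24.85.
So ω_n = √24.85 = 4.99 rad/s and ζ = 5.249/(2·4.99) = 0.526.
t_s ≈ 4/(ζω_n) = 1.52 s.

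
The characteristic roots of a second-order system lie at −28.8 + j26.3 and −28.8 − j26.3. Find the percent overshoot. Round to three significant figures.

%OS ≈ 3.21%

|pole| = ω_n = √(28.8² + 26.3²) = 39.0 rad/s; ζ = cos θ = σ/ω_n = 0.738.
%OS = 100 e^{−πζ/√(1−ζ²)} with ζ = 0.738 gives 3.21%.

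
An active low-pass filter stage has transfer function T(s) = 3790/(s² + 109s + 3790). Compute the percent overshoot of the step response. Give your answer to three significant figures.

%OS ≈ 0.253%

Matching coefficients with s² + 2ζω_n s + ω_n² gives ω_n² = 3790 ⇒ ω_n = 61.6 rad/s, and ζ = 109/(2ω_n) = 0.885.
Overshoot: exp(−π·0.885/√(1−0.885²)) = 0.00253, i.e. 0.253%.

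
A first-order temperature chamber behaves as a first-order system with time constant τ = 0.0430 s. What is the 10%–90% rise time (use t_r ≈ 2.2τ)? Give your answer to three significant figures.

t_r ≈ 0.0946 s

t_r ≈ 2.2τ = 0.0946 s.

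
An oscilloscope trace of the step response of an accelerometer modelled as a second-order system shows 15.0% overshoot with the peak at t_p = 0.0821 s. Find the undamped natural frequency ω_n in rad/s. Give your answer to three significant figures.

From the overshoot, ζ = −ln(OS)/√(π²+ln²(OS)) = 0.517.
From t_p = π/ω_d, ω_d = π/0.0821 = 38.3 rad/s, so ω_n = ω_d/√(1−ζ²) = 44.7 rad/s.

ω_n ≈ 44.7 rad/s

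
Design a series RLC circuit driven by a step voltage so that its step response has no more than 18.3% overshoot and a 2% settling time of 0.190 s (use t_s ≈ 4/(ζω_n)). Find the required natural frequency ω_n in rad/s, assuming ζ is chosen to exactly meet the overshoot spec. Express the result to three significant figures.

From %OS = 100·exp(−πζ/√(1−ζ²)), invert to get ζ = −ln(OS)/√(π² + ln²(OS)) with OS = 0.183.
−ln 0.183 = 1.698, so ζ = 1.698/√(π² + 2.884) = 0.476.
Then ω_n = 4/(ζ t_s) = 4/(0.476 × 0.190) = 44.3 rad/s.

ω_n ≈ 44.3 rad/s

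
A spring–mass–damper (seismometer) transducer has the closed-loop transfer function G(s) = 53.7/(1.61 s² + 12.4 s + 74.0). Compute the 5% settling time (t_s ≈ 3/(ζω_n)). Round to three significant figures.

t_s ≈ 0.779 s

Dividing through by 1.61: denominator becomes s² + 7.702 s + 45.96.
So ω_n = √45.96 = 6.78 rad/s and ζ = 7.702/(2·6.78) = 0.568.
t_s ≈ 3/(ζω_n) = 0.779 s.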